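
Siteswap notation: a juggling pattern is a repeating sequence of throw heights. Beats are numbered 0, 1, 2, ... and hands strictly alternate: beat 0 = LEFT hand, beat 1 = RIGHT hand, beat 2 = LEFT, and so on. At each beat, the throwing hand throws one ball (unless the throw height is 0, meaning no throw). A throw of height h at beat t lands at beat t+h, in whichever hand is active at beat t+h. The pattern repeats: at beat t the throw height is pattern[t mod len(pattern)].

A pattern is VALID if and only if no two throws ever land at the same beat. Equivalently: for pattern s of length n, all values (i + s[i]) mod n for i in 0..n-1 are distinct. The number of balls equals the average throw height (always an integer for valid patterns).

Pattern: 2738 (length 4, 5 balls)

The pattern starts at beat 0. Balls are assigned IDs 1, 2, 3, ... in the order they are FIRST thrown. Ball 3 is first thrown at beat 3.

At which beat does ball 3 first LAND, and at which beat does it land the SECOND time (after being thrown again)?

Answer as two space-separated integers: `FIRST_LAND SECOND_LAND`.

Beat 0 (L): throw ball1 h=2 -> lands@2:L; in-air after throw: [b1@2:L]
Beat 1 (R): throw ball2 h=7 -> lands@8:L; in-air after throw: [b1@2:L b2@8:L]
Beat 2 (L): throw ball1 h=3 -> lands@5:R; in-air after throw: [b1@5:R b2@8:L]
Beat 3 (R): throw ball3 h=8 -> lands@11:R; in-air after throw: [b1@5:R b2@8:L b3@11:R]
Beat 4 (L): throw ball4 h=2 -> lands@6:L; in-air after throw: [b1@5:R b4@6:L b2@8:L b3@11:R]
Beat 5 (R): throw ball1 h=7 -> lands@12:L; in-air after throw: [b4@6:L b2@8:L b3@11:R b1@12:L]
Beat 6 (L): throw ball4 h=3 -> lands@9:R; in-air after throw: [b2@8:L b4@9:R b3@11:R b1@12:L]
Beat 7 (R): throw ball5 h=8 -> lands@15:R; in-air after throw: [b2@8:L b4@9:R b3@11:R b1@12:L b5@15:R]
Beat 8 (L): throw ball2 h=2 -> lands@10:L; in-air after throw: [b4@9:R b2@10:L b3@11:R b1@12:L b5@15:R]
Beat 9 (R): throw ball4 h=7 -> lands@16:L; in-air after throw: [b2@10:L b3@11:R b1@12:L b5@15:R b4@16:L]
Beat 10 (L): throw ball2 h=3 -> lands@13:R; in-air after throw: [b3@11:R b1@12:L b2@13:R b5@15:R b4@16:L]
Beat 11 (R): throw ball3 h=8 -> lands@19:R; in-air after throw: [b1@12:L b2@13:R b5@15:R b4@16:L b3@19:R]
Beat 12 (L): throw ball1 h=2 -> lands@14:L; in-air after throw: [b2@13:R b1@14:L b5@15:R b4@16:L b3@19:R]
Beat 13 (R): throw ball2 h=7 -> lands@20:L; in-air after throw: [b1@14:L b5@15:R b4@16:L b3@19:R b2@20:L]
Beat 14 (L): throw ball1 h=3 -> lands@17:R; in-air after throw: [b5@15:R b4@16:L b1@17:R b3@19:R b2@20:L]
Beat 15 (R): throw ball5 h=8 -> lands@23:R; in-air after throw: [b4@16:L b1@17:R b3@19:R b2@20:L b5@23:R]
Beat 16 (L): throw ball4 h=2 -> lands@18:L; in-air after throw: [b1@17:R b4@18:L b3@19:R b2@20:L b5@23:R]
Beat 17 (R): throw ball1 h=7 -> lands@24:L; in-air after throw: [b4@18:L b3@19:R b2@20:L b5@23:R b1@24:L]
Ball 3: thrown@3 h=8 -> first land @11; rethrown@11 h=8 -> second land @19

Answer: 11 19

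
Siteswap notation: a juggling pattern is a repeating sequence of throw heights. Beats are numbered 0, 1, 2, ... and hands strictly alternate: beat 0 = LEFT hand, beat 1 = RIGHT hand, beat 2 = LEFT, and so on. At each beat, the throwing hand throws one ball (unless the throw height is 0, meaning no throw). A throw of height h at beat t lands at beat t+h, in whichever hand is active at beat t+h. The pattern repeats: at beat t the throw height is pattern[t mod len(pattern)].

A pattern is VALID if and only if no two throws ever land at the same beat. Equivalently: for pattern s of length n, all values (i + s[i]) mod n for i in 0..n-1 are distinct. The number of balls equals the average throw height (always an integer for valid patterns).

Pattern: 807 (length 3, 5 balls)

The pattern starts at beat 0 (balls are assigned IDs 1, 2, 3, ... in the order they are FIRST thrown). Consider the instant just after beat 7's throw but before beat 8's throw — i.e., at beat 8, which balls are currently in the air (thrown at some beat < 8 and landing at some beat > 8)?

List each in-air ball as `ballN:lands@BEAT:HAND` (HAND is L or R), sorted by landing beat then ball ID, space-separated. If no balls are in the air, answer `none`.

Beat 0 (L): throw ball1 h=8 -> lands@8:L; in-air after throw: [b1@8:L]
Beat 2 (L): throw ball2 h=7 -> lands@9:R; in-air after throw: [b1@8:L b2@9:R]
Beat 3 (R): throw ball3 h=8 -> lands@11:R; in-air after throw: [b1@8:L b2@9:R b3@11:R]
Beat 5 (R): throw ball4 h=7 -> lands@12:L; in-air after throw: [b1@8:L b2@9:R b3@11:R b4@12:L]
Beat 6 (L): throw ball5 h=8 -> lands@14:L; in-air after throw: [b1@8:L b2@9:R b3@11:R b4@12:L b5@14:L]
Beat 8 (L): throw ball1 h=7 -> lands@15:R; in-air after throw: [b2@9:R b3@11:R b4@12:L b5@14:L b1@15:R]

Answer: ball2:lands@9:R ball3:lands@11:R ball4:lands@12:L ball5:lands@14:L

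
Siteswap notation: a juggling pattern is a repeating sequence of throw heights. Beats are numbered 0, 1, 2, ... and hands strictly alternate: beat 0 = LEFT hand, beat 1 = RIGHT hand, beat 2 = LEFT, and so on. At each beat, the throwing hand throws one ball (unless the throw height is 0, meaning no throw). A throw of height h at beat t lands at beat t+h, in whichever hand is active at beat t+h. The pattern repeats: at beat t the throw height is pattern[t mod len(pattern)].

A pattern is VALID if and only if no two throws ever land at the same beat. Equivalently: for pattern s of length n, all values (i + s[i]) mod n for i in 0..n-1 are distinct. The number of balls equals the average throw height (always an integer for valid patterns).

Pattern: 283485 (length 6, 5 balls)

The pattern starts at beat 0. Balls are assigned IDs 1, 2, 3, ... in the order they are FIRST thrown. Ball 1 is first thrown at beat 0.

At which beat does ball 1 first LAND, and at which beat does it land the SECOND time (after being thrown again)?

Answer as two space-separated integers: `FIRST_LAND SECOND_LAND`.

Answer: 2 5

Derivation:
Beat 0 (L): throw ball1 h=2 -> lands@2:L; in-air after throw: [b1@2:L]
Beat 1 (R): throw ball2 h=8 -> lands@9:R; in-air after throw: [b1@2:L b2@9:R]
Beat 2 (L): throw ball1 h=3 -> lands@5:R; in-air after throw: [b1@5:R b2@9:R]
Beat 3 (R): throw ball3 h=4 -> lands@7:R; in-air after throw: [b1@5:R b3@7:R b2@9:R]
Beat 4 (L): throw ball4 h=8 -> lands@12:L; in-air after throw: [b1@5:R b3@7:R b2@9:R b4@12:L]
Beat 5 (R): throw ball1 h=5 -> lands@10:L; in-air after throw: [b3@7:R b2@9:R b1@10:L b4@12:L]
Ball 1: thrown@0 h=2 -> first land @2; rethrown@2 h=3 -> second land @5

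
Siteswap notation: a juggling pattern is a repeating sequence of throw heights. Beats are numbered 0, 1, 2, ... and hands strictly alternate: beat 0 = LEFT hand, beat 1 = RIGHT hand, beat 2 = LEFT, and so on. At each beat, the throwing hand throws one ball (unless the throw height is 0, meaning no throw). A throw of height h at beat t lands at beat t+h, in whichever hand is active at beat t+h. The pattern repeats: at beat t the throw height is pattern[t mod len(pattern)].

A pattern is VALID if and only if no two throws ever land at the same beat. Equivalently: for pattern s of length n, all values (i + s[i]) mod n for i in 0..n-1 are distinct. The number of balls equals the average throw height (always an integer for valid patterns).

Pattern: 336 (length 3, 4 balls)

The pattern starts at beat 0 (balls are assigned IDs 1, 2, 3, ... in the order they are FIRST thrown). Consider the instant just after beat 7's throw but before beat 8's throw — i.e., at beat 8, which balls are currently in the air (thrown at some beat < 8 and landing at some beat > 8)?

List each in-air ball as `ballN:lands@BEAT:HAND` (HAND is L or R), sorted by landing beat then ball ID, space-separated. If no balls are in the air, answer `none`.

Beat 0 (L): throw ball1 h=3 -> lands@3:R; in-air after throw: [b1@3:R]
Beat 1 (R): throw ball2 h=3 -> lands@4:L; in-air after throw: [b1@3:R b2@4:L]
Beat 2 (L): throw ball3 h=6 -> lands@8:L; in-air after throw: [b1@3:R b2@4:L b3@8:L]
Beat 3 (R): throw ball1 h=3 -> lands@6:L; in-air after throw: [b2@4:L b1@6:L b3@8:L]
Beat 4 (L): throw ball2 h=3 -> lands@7:R; in-air after throw: [b1@6:L b2@7:R b3@8:L]
Beat 5 (R): throw ball4 h=6 -> lands@11:R; in-air after throw: [b1@6:L b2@7:R b3@8:L b4@11:R]
Beat 6 (L): throw ball1 h=3 -> lands@9:R; in-air after throw: [b2@7:R b3@8:L b1@9:R b4@11:R]
Beat 7 (R): throw ball2 h=3 -> lands@10:L; in-air after throw: [b3@8:L b1@9:R b2@10:L b4@11:R]
Beat 8 (L): throw ball3 h=6 -> lands@14:L; in-air after throw: [b1@9:R b2@10:L b4@11:R b3@14:L]

Answer: ball1:lands@9:R ball2:lands@10:L ball4:lands@11:R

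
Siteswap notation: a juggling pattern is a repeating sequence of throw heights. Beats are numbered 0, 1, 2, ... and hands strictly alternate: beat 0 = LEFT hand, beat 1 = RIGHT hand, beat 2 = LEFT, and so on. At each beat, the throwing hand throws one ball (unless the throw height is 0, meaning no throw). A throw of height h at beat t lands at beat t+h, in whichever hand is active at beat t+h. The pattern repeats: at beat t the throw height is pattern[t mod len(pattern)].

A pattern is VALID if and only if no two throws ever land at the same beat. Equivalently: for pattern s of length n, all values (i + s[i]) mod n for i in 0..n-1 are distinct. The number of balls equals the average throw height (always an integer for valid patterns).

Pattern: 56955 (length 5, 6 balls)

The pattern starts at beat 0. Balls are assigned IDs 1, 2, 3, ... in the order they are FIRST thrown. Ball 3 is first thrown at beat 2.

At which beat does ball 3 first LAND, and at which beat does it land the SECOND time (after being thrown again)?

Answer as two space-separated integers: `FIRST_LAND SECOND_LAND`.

Answer: 11 17

Derivation:
Beat 0 (L): throw ball1 h=5 -> lands@5:R; in-air after throw: [b1@5:R]
Beat 1 (R): throw ball2 h=6 -> lands@7:R; in-air after throw: [b1@5:R b2@7:R]
Beat 2 (L): throw ball3 h=9 -> lands@11:R; in-air after throw: [b1@5:R b2@7:R b3@11:R]
Beat 3 (R): throw ball4 h=5 -> lands@8:L; in-air after throw: [b1@5:R b2@7:R b4@8:L b3@11:R]
Beat 4 (L): throw ball5 h=5 -> lands@9:R; in-air after throw: [b1@5:R b2@7:R b4@8:L b5@9:R b3@11:R]
Beat 5 (R): throw ball1 h=5 -> lands@10:L; in-air after throw: [b2@7:R b4@8:L b5@9:R b1@10:L b3@11:R]
Beat 6 (L): throw ball6 h=6 -> lands@12:L; in-air after throw: [b2@7:R b4@8:L b5@9:R b1@10:L b3@11:R b6@12:L]
Beat 7 (R): throw ball2 h=9 -> lands@16:L; in-air after throw: [b4@8:L b5@9:R b1@10:L b3@11:R b6@12:L b2@16:L]
Beat 8 (L): throw ball4 h=5 -> lands@13:R; in-air after throw: [b5@9:R b1@10:L b3@11:R b6@12:L b4@13:R b2@16:L]
Beat 9 (R): throw ball5 h=5 -> lands@14:L; in-air after throw: [b1@10:L b3@11:R b6@12:L b4@13:R b5@14:L b2@16:L]
Beat 10 (L): throw ball1 h=5 -> lands@15:R; in-air after throw: [b3@11:R b6@12:L b4@13:R b5@14:L b1@15:R b2@16:L]
Beat 11 (R): throw ball3 h=6 -> lands@17:R; in-air after throw: [b6@12:L b4@13:R b5@14:L b1@15:R b2@16:L b3@17:R]
Beat 12 (L): throw ball6 h=9 -> lands@21:R; in-air after throw: [b4@13:R b5@14:L b1@15:R b2@16:L b3@17:R b6@21:R]
Beat 13 (R): throw ball4 h=5 -> lands@18:L; in-air after throw: [b5@14:L b1@15:R b2@16:L b3@17:R b4@18:L b6@21:R]
Beat 14 (L): throw ball5 h=5 -> lands@19:R; in-air after throw: [b1@15:R b2@16:L b3@17:R b4@18:L b5@19:R b6@21:R]
Beat 15 (R): throw ball1 h=5 -> lands@20:L; in-air after throw: [b2@16:L b3@17:R b4@18:L b5@19:R b1@20:L b6@21:R]
Beat 16 (L): throw ball2 h=6 -> lands@22:L; in-air after throw: [b3@17:R b4@18:L b5@19:R b1@20:L b6@21:R b2@22:L]
Beat 17 (R): throw ball3 h=9 -> lands@26:L; in-air after throw: [b4@18:L b5@19:R b1@20:L b6@21:R b2@22:L b3@26:L]
Ball 3: thrown@2 h=9 -> first land @11; rethrown@11 h=6 -> second land @17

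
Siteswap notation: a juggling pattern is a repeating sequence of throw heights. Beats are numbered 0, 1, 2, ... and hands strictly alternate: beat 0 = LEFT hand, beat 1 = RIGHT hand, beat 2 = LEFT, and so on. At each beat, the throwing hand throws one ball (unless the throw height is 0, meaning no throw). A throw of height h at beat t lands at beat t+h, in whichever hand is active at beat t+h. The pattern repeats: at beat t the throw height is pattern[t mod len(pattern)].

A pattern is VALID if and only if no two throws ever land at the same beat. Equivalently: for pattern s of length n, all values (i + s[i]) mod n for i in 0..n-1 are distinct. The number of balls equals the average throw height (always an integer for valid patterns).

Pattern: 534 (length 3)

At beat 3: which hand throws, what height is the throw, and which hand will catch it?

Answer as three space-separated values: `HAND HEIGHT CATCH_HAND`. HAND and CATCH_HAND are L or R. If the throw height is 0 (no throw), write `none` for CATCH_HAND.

Answer: R 5 L

Derivation:
Beat 3: 3 mod 2 = 1, so hand = R
Throw height = pattern[3 mod 3] = pattern[0] = 5
Lands at beat 3+5=8, 8 mod 2 = 0, so catch hand = L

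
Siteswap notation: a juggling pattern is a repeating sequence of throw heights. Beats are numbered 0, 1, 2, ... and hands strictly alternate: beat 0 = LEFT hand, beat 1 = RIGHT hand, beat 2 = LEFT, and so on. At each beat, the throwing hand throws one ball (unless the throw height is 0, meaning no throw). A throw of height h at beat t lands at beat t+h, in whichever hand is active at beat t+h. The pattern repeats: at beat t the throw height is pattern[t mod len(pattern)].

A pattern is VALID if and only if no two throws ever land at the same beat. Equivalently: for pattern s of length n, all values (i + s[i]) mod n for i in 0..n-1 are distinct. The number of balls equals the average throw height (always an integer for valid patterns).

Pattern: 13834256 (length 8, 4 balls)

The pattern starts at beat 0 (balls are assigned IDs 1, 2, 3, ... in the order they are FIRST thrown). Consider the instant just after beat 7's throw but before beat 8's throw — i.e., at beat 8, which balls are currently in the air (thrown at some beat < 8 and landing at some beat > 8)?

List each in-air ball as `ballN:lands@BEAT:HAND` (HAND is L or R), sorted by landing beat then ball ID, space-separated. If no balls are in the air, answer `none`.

Answer: ball2:lands@10:L ball3:lands@11:R ball4:lands@13:R

Derivation:
Beat 0 (L): throw ball1 h=1 -> lands@1:R; in-air after throw: [b1@1:R]
Beat 1 (R): throw ball1 h=3 -> lands@4:L; in-air after throw: [b1@4:L]
Beat 2 (L): throw ball2 h=8 -> lands@10:L; in-air after throw: [b1@4:L b2@10:L]
Beat 3 (R): throw ball3 h=3 -> lands@6:L; in-air after throw: [b1@4:L b3@6:L b2@10:L]
Beat 4 (L): throw ball1 h=4 -> lands@8:L; in-air after throw: [b3@6:L b1@8:L b2@10:L]
Beat 5 (R): throw ball4 h=2 -> lands@7:R; in-air after throw: [b3@6:L b4@7:R b1@8:L b2@10:L]
Beat 6 (L): throw ball3 h=5 -> lands@11:R; in-air after throw: [b4@7:R b1@8:L b2@10:L b3@11:R]
Beat 7 (R): throw ball4 h=6 -> lands@13:R; in-air after throw: [b1@8:L b2@10:L b3@11:R b4@13:R]
Beat 8 (L): throw ball1 h=1 -> lands@9:R; in-air after throw: [b1@9:R b2@10:L b3@11:R b4@13:R]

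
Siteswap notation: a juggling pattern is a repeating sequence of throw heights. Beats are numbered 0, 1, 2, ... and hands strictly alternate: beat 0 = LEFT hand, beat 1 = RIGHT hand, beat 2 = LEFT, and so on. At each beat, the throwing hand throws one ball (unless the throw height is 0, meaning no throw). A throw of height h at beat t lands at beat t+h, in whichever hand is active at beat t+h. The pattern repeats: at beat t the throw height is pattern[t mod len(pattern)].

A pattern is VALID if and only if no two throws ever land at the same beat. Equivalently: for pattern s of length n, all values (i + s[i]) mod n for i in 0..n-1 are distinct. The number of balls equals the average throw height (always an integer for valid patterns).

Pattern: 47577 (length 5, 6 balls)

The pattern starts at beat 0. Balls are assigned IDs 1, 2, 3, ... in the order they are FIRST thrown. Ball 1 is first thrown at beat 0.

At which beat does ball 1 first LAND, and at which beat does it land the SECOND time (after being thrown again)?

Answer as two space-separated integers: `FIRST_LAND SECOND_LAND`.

Answer: 4 11

Derivation:
Beat 0 (L): throw ball1 h=4 -> lands@4:L; in-air after throw: [b1@4:L]
Beat 1 (R): throw ball2 h=7 -> lands@8:L; in-air after throw: [b1@4:L b2@8:L]
Beat 2 (L): throw ball3 h=5 -> lands@7:R; in-air after throw: [b1@4:L b3@7:R b2@8:L]
Beat 3 (R): throw ball4 h=7 -> lands@10:L; in-air after throw: [b1@4:L b3@7:R b2@8:L b4@10:L]
Beat 4 (L): throw ball1 h=7 -> lands@11:R; in-air after throw: [b3@7:R b2@8:L b4@10:L b1@11:R]
Beat 5 (R): throw ball5 h=4 -> lands@9:R; in-air after throw: [b3@7:R b2@8:L b5@9:R b4@10:L b1@11:R]
Beat 6 (L): throw ball6 h=7 -> lands@13:R; in-air after throw: [b3@7:R b2@8:L b5@9:R b4@10:L b1@11:R b6@13:R]
Beat 7 (R): throw ball3 h=5 -> lands@12:L; in-air after throw: [b2@8:L b5@9:R b4@10:L b1@11:R b3@12:L b6@13:R]
Beat 8 (L): throw ball2 h=7 -> lands@15:R; in-air after throw: [b5@9:R b4@10:L b1@11:R b3@12:L b6@13:R b2@15:R]
Beat 9 (R): throw ball5 h=7 -> lands@16:L; in-air after throw: [b4@10:L b1@11:R b3@12:L b6@13:R b2@15:R b5@16:L]
Beat 10 (L): throw ball4 h=4 -> lands@14:L; in-air after throw: [b1@11:R b3@12:L b6@13:R b4@14:L b2@15:R b5@16:L]
Beat 11 (R): throw ball1 h=7 -> lands@18:L; in-air after throw: [b3@12:L b6@13:R b4@14:L b2@15:R b5@16:L b1@18:L]
Ball 1: thrown@0 h=4 -> first land @4; rethrown@4 h=7 -> second land @11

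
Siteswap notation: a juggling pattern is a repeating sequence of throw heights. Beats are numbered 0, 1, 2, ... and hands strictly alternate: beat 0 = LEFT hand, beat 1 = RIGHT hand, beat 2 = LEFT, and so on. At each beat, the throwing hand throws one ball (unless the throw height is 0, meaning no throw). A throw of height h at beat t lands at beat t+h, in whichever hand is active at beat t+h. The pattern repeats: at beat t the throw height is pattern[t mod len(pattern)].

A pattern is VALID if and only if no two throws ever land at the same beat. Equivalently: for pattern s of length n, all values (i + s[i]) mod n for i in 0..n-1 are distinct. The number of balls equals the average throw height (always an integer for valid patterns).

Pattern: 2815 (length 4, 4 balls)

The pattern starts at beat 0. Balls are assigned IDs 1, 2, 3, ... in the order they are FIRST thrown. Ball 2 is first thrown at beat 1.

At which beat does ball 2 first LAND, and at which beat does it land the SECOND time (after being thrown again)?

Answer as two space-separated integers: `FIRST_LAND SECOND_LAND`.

Beat 0 (L): throw ball1 h=2 -> lands@2:L; in-air after throw: [b1@2:L]
Beat 1 (R): throw ball2 h=8 -> lands@9:R; in-air after throw: [b1@2:L b2@9:R]
Beat 2 (L): throw ball1 h=1 -> lands@3:R; in-air after throw: [b1@3:R b2@9:R]
Beat 3 (R): throw ball1 h=5 -> lands@8:L; in-air after throw: [b1@8:L b2@9:R]
Beat 4 (L): throw ball3 h=2 -> lands@6:L; in-air after throw: [b3@6:L b1@8:L b2@9:R]
Beat 5 (R): throw ball4 h=8 -> lands@13:R; in-air after throw: [b3@6:L b1@8:L b2@9:R b4@13:R]
Beat 6 (L): throw ball3 h=1 -> lands@7:R; in-air after throw: [b3@7:R b1@8:L b2@9:R b4@13:R]
Beat 7 (R): throw ball3 h=5 -> lands@12:L; in-air after throw: [b1@8:L b2@9:R b3@12:L b4@13:R]
Beat 8 (L): throw ball1 h=2 -> lands@10:L; in-air after throw: [b2@9:R b1@10:L b3@12:L b4@13:R]
Beat 9 (R): throw ball2 h=8 -> lands@17:R; in-air after throw: [b1@10:L b3@12:L b4@13:R b2@17:R]
Beat 10 (L): throw ball1 h=1 -> lands@11:R; in-air after throw: [b1@11:R b3@12:L b4@13:R b2@17:R]
Beat 11 (R): throw ball1 h=5 -> lands@16:L; in-air after throw: [b3@12:L b4@13:R b1@16:L b2@17:R]
Beat 12 (L): throw ball3 h=2 -> lands@14:L; in-air after throw: [b4@13:R b3@14:L b1@16:L b2@17:R]
Beat 13 (R): throw ball4 h=8 -> lands@21:R; in-air after throw: [b3@14:L b1@16:L b2@17:R b4@21:R]
Beat 14 (L): throw ball3 h=1 -> lands@15:R; in-air after throw: [b3@15:R b1@16:L b2@17:R b4@21:R]
Beat 15 (R): throw ball3 h=5 -> lands@20:L; in-air after throw: [b1@16:L b2@17:R b3@20:L b4@21:R]
Beat 16 (L): throw ball1 h=2 -> lands@18:L; in-air after throw: [b2@17:R b1@18:L b3@20:L b4@21:R]
Ball 2: thrown@1 h=8 -> first land @9; rethrown@9 h=8 -> second land @17

Answer: 9 17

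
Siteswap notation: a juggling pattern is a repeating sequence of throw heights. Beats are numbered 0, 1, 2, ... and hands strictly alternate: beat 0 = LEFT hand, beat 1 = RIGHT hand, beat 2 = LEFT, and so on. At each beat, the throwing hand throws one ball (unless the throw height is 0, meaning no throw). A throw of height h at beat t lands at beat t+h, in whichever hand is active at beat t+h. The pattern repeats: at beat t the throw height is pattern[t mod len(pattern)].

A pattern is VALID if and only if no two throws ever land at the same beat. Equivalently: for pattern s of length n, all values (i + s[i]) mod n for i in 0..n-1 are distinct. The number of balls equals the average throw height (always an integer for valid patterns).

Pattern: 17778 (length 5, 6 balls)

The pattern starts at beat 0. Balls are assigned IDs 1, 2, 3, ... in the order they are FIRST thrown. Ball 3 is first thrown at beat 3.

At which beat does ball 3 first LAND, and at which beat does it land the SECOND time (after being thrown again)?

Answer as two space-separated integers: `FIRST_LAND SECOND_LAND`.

Beat 0 (L): throw ball1 h=1 -> lands@1:R; in-air after throw: [b1@1:R]
Beat 1 (R): throw ball1 h=7 -> lands@8:L; in-air after throw: [b1@8:L]
Beat 2 (L): throw ball2 h=7 -> lands@9:R; in-air after throw: [b1@8:L b2@9:R]
Beat 3 (R): throw ball3 h=7 -> lands@10:L; in-air after throw: [b1@8:L b2@9:R b3@10:L]
Beat 4 (L): throw ball4 h=8 -> lands@12:L; in-air after throw: [b1@8:L b2@9:R b3@10:L b4@12:L]
Beat 5 (R): throw ball5 h=1 -> lands@6:L; in-air after throw: [b5@6:L b1@8:L b2@9:R b3@10:L b4@12:L]
Beat 6 (L): throw ball5 h=7 -> lands@13:R; in-air after throw: [b1@8:L b2@9:R b3@10:L b4@12:L b5@13:R]
Beat 7 (R): throw ball6 h=7 -> lands@14:L; in-air after throw: [b1@8:L b2@9:R b3@10:L b4@12:L b5@13:R b6@14:L]
Beat 8 (L): throw ball1 h=7 -> lands@15:R; in-air after throw: [b2@9:R b3@10:L b4@12:L b5@13:R b6@14:L b1@15:R]
Beat 9 (R): throw ball2 h=8 -> lands@17:R; in-air after throw: [b3@10:L b4@12:L b5@13:R b6@14:L b1@15:R b2@17:R]
Beat 10 (L): throw ball3 h=1 -> lands@11:R; in-air after throw: [b3@11:R b4@12:L b5@13:R b6@14:L b1@15:R b2@17:R]
Beat 11 (R): throw ball3 h=7 -> lands@18:L; in-air after throw: [b4@12:L b5@13:R b6@14:L b1@15:R b2@17:R b3@18:L]
Ball 3: thrown@3 h=7 -> first land @10; rethrown@10 h=1 -> second land @11

Answer: 10 11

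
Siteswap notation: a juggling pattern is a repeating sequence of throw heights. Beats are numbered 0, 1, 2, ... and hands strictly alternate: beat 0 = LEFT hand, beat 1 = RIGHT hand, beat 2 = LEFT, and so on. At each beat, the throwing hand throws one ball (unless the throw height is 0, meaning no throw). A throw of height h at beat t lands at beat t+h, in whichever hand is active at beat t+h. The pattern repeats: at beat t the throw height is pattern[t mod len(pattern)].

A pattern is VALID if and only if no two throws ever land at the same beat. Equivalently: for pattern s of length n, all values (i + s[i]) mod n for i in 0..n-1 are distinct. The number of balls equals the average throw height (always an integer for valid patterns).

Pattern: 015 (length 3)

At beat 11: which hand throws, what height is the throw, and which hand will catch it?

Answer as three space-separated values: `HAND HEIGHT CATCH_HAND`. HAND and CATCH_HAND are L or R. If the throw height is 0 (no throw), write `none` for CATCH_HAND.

Answer: R 5 L

Derivation:
Beat 11: 11 mod 2 = 1, so hand = R
Throw height = pattern[11 mod 3] = pattern[2] = 5
Lands at beat 11+5=16, 16 mod 2 = 0, so catch hand = L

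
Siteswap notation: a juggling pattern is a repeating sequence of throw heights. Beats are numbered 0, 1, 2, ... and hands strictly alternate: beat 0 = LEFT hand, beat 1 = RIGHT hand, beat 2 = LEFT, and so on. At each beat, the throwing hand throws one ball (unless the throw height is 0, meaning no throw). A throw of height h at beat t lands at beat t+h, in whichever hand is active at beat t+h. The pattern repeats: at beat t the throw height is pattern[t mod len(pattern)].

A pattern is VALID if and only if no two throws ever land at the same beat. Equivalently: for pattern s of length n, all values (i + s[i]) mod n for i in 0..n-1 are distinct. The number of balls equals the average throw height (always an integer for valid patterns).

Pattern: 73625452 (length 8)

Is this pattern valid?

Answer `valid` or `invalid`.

i=0: (i + s[i]) mod n = (0 + 7) mod 8 = 7
i=1: (i + s[i]) mod n = (1 + 3) mod 8 = 4
i=2: (i + s[i]) mod n = (2 + 6) mod 8 = 0
i=3: (i + s[i]) mod n = (3 + 2) mod 8 = 5
i=4: (i + s[i]) mod n = (4 + 5) mod 8 = 1
i=5: (i + s[i]) mod n = (5 + 4) mod 8 = 1
i=6: (i + s[i]) mod n = (6 + 5) mod 8 = 3
i=7: (i + s[i]) mod n = (7 + 2) mod 8 = 1
Residues: [7, 4, 0, 5, 1, 1, 3, 1], distinct: False

Answer: invalid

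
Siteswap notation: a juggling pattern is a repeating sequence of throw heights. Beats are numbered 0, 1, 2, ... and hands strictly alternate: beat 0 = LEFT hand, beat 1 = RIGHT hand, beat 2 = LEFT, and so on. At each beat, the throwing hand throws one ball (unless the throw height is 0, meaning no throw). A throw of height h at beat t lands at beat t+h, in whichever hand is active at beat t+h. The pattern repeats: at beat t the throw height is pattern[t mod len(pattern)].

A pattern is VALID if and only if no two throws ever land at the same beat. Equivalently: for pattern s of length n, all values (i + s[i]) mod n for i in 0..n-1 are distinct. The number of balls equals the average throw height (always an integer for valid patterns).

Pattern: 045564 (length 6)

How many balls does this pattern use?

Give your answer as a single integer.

Answer: 4

Derivation:
Pattern = [0, 4, 5, 5, 6, 4], length n = 6
  position 0: throw height = 0, running sum = 0
  position 1: throw height = 4, running sum = 4
  position 2: throw height = 5, running sum = 9
  position 3: throw height = 5, running sum = 14
  position 4: throw height = 6, running sum = 20
  position 5: throw height = 4, running sum = 24
Total sum = 24; balls = sum / n = 24 / 6 = 4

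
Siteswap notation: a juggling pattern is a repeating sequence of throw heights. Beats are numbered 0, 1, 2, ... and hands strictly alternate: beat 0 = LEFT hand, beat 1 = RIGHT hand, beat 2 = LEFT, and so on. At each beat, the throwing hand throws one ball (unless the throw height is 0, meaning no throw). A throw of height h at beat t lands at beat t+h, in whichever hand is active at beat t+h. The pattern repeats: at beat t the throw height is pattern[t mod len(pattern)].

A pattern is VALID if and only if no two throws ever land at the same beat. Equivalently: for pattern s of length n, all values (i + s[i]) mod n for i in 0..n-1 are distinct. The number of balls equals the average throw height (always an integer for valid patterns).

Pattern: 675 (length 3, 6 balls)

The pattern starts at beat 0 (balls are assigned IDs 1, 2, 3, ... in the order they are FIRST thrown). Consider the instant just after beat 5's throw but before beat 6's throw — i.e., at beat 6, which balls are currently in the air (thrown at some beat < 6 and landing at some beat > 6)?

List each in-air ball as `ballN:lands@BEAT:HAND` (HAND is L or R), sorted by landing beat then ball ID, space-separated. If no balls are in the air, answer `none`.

Answer: ball3:lands@7:R ball2:lands@8:L ball4:lands@9:R ball6:lands@10:L ball5:lands@11:R

Derivation:
Beat 0 (L): throw ball1 h=6 -> lands@6:L; in-air after throw: [b1@6:L]
Beat 1 (R): throw ball2 h=7 -> lands@8:L; in-air after throw: [b1@6:L b2@8:L]
Beat 2 (L): throw ball3 h=5 -> lands@7:R; in-air after throw: [b1@6:L b3@7:R b2@8:L]
Beat 3 (R): throw ball4 h=6 -> lands@9:R; in-air after throw: [b1@6:L b3@7:R b2@8:L b4@9:R]
Beat 4 (L): throw ball5 h=7 -> lands@11:R; in-air after throw: [b1@6:L b3@7:R b2@8:L b4@9:R b5@11:R]
Beat 5 (R): throw ball6 h=5 -> lands@10:L; in-air after throw: [b1@6:L b3@7:R b2@8:L b4@9:R b6@10:L b5@11:R]
Beat 6 (L): throw ball1 h=6 -> lands@12:L; in-air after throw: [b3@7:R b2@8:L b4@9:R b6@10:L b5@11:R b1@12:L]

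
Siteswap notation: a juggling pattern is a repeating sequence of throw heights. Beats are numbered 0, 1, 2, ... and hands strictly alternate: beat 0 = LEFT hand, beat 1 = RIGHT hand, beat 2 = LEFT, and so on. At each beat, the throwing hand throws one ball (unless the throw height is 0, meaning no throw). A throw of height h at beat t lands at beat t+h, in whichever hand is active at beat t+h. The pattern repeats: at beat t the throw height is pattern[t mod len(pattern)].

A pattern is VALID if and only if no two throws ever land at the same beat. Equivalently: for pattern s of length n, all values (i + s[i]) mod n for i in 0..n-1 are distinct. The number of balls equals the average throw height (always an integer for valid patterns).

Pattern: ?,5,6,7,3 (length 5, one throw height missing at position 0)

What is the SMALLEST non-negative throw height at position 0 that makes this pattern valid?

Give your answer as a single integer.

i=0: s[i]=? (unknown)
i=1: (1 + 5) mod 5 = 1
i=2: (2 + 6) mod 5 = 3
i=3: (3 + 7) mod 5 = 0
i=4: (4 + 3) mod 5 = 2
Known residues: [0, 1, 2, 3]; need a permutation of 0..4, so missing residue r = 4
Need (0 + s) mod 5 = 4; smallest s = (4 - 0) mod 5 = 4

Answer: 4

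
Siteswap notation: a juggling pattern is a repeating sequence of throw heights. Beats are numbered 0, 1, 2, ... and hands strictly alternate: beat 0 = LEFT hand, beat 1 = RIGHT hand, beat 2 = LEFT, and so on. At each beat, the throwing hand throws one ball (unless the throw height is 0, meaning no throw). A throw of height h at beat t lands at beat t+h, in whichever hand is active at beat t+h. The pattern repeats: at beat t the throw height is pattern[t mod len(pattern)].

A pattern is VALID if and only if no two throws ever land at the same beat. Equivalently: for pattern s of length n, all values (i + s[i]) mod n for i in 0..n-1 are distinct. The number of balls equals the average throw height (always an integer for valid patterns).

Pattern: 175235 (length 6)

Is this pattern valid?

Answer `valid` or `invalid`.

i=0: (i + s[i]) mod n = (0 + 1) mod 6 = 1
i=1: (i + s[i]) mod n = (1 + 7) mod 6 = 2
i=2: (i + s[i]) mod n = (2 + 5) mod 6 = 1
i=3: (i + s[i]) mod n = (3 + 2) mod 6 = 5
i=4: (i + s[i]) mod n = (4 + 3) mod 6 = 1
i=5: (i + s[i]) mod n = (5 + 5) mod 6 = 4
Residues: [1, 2, 1, 5, 1, 4], distinct: False

Answer: invalid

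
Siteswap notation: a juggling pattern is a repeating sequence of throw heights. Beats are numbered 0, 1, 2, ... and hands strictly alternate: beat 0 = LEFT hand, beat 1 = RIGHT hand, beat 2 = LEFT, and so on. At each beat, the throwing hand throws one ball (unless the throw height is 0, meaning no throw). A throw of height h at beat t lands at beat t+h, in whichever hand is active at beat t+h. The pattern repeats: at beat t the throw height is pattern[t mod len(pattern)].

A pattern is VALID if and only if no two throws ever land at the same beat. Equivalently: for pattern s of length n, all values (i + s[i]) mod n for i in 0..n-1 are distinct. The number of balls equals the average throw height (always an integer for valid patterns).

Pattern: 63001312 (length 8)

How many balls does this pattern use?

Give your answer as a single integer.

Pattern = [6, 3, 0, 0, 1, 3, 1, 2], length n = 8
  position 0: throw height = 6, running sum = 6
  position 1: throw height = 3, running sum = 9
  position 2: throw height = 0, running sum = 9
  position 3: throw height = 0, running sum = 9
  position 4: throw height = 1, running sum = 10
  position 5: throw height = 3, running sum = 13
  position 6: throw height = 1, running sum = 14
  position 7: throw height = 2, running sum = 16
Total sum = 16; balls = sum / n = 16 / 8 = 2

Answer: 2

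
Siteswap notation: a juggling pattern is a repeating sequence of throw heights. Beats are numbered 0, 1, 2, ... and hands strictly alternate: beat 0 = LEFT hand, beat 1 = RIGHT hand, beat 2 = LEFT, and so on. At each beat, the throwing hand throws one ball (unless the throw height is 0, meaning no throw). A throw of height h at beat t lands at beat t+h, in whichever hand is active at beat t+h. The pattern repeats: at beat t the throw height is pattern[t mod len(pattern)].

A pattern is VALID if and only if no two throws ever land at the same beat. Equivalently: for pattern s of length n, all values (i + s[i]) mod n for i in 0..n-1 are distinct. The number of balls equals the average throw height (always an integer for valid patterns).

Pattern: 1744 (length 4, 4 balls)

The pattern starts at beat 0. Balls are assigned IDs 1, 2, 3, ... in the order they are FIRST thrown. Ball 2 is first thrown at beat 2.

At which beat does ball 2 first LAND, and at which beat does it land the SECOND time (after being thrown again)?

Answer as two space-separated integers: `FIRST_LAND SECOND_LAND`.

Answer: 6 10

Derivation:
Beat 0 (L): throw ball1 h=1 -> lands@1:R; in-air after throw: [b1@1:R]
Beat 1 (R): throw ball1 h=7 -> lands@8:L; in-air after throw: [b1@8:L]
Beat 2 (L): throw ball2 h=4 -> lands@6:L; in-air after throw: [b2@6:L b1@8:L]
Beat 3 (R): throw ball3 h=4 -> lands@7:R; in-air after throw: [b2@6:L b3@7:R b1@8:L]
Beat 4 (L): throw ball4 h=1 -> lands@5:R; in-air after throw: [b4@5:R b2@6:L b3@7:R b1@8:L]
Beat 5 (R): throw ball4 h=7 -> lands@12:L; in-air after throw: [b2@6:L b3@7:R b1@8:L b4@12:L]
Beat 6 (L): throw ball2 h=4 -> lands@10:L; in-air after throw: [b3@7:R b1@8:L b2@10:L b4@12:L]
Beat 7 (R): throw ball3 h=4 -> lands@11:R; in-air after throw: [b1@8:L b2@10:L b3@11:R b4@12:L]
Beat 8 (L): throw ball1 h=1 -> lands@9:R; in-air after throw: [b1@9:R b2@10:L b3@11:R b4@12:L]
Beat 9 (R): throw ball1 h=7 -> lands@16:L; in-air after throw: [b2@10:L b3@11:R b4@12:L b1@16:L]
Beat 10 (L): throw ball2 h=4 -> lands@14:L; in-air after throw: [b3@11:R b4@12:L b2@14:L b1@16:L]
Ball 2: thrown@2 h=4 -> first land @6; rethrown@6 h=4 -> second land @10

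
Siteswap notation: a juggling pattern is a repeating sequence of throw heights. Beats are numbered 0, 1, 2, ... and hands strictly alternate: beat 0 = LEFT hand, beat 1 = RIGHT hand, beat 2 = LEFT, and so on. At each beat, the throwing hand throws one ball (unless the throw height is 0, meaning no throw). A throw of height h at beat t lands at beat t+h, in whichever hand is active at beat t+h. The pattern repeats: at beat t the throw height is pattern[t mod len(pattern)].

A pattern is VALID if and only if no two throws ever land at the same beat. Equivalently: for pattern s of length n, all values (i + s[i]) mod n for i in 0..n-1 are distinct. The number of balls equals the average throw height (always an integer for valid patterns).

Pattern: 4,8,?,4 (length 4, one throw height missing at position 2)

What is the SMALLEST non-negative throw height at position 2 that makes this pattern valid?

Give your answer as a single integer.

i=0: (0 + 4) mod 4 = 0
i=1: (1 + 8) mod 4 = 1
i=2: s[i]=? (unknown)
i=3: (3 + 4) mod 4 = 3
Known residues: [0, 1, 3]; need a permutation of 0..3, so missing residue r = 2
Need (2 + s) mod 4 = 2; smallest s = (2 - 2) mod 4 = 0

Answer: 0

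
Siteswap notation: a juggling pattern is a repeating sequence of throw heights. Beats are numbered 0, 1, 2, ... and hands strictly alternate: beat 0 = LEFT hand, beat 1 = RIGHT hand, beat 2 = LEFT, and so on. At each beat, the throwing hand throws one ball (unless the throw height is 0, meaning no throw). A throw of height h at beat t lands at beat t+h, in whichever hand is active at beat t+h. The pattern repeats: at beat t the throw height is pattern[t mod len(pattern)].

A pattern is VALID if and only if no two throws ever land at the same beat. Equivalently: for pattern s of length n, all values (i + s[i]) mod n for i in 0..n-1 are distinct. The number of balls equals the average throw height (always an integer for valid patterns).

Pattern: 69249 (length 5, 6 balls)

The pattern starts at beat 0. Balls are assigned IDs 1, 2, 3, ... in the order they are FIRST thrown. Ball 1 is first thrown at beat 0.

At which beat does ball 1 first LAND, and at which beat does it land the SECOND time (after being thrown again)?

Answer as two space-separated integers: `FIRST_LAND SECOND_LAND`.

Beat 0 (L): throw ball1 h=6 -> lands@6:L; in-air after throw: [b1@6:L]
Beat 1 (R): throw ball2 h=9 -> lands@10:L; in-air after throw: [b1@6:L b2@10:L]
Beat 2 (L): throw ball3 h=2 -> lands@4:L; in-air after throw: [b3@4:L b1@6:L b2@10:L]
Beat 3 (R): throw ball4 h=4 -> lands@7:R; in-air after throw: [b3@4:L b1@6:L b4@7:R b2@10:L]
Beat 4 (L): throw ball3 h=9 -> lands@13:R; in-air after throw: [b1@6:L b4@7:R b2@10:L b3@13:R]
Beat 5 (R): throw ball5 h=6 -> lands@11:R; in-air after throw: [b1@6:L b4@7:R b2@10:L b5@11:R b3@13:R]
Beat 6 (L): throw ball1 h=9 -> lands@15:R; in-air after throw: [b4@7:R b2@10:L b5@11:R b3@13:R b1@15:R]
Beat 7 (R): throw ball4 h=2 -> lands@9:R; in-air after throw: [b4@9:R b2@10:L b5@11:R b3@13:R b1@15:R]
Beat 8 (L): throw ball6 h=4 -> lands@12:L; in-air after throw: [b4@9:R b2@10:L b5@11:R b6@12:L b3@13:R b1@15:R]
Beat 9 (R): throw ball4 h=9 -> lands@18:L; in-air after throw: [b2@10:L b5@11:R b6@12:L b3@13:R b1@15:R b4@18:L]
Beat 10 (L): throw ball2 h=6 -> lands@16:L; in-air after throw: [b5@11:R b6@12:L b3@13:R b1@15:R b2@16:L b4@18:L]
Beat 11 (R): throw ball5 h=9 -> lands@20:L; in-air after throw: [b6@12:L b3@13:R b1@15:R b2@16:L b4@18:L b5@20:L]
Beat 12 (L): throw ball6 h=2 -> lands@14:L; in-air after throw: [b3@13:R b6@14:L b1@15:R b2@16:L b4@18:L b5@20:L]
Beat 13 (R): throw ball3 h=4 -> lands@17:R; in-air after throw: [b6@14:L b1@15:R b2@16:L b3@17:R b4@18:L b5@20:L]
Beat 14 (L): throw ball6 h=9 -> lands@23:R; in-air after throw: [b1@15:R b2@16:L b3@17:R b4@18:L b5@20:L b6@23:R]
Beat 15 (R): throw ball1 h=6 -> lands@21:R; in-air after throw: [b2@16:L b3@17:R b4@18:L b5@20:L b1@21:R b6@23:R]
Ball 1: thrown@0 h=6 -> first land @6; rethrown@6 h=9 -> second land @15

Answer: 6 15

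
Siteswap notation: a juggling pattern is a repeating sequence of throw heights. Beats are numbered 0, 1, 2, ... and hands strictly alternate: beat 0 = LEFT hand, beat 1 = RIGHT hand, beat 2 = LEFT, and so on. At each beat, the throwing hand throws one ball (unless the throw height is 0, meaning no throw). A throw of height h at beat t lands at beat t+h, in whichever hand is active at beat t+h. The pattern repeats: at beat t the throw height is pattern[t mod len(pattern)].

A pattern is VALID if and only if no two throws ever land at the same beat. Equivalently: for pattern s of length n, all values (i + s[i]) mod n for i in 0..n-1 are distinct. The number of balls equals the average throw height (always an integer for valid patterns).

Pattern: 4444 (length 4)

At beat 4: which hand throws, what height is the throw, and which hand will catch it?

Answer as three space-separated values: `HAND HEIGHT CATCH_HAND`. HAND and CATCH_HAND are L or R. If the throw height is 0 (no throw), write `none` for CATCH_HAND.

Answer: L 4 L

Derivation:
Beat 4: 4 mod 2 = 0, so hand = L
Throw height = pattern[4 mod 4] = pattern[0] = 4
Lands at beat 4+4=8, 8 mod 2 = 0, so catch hand = L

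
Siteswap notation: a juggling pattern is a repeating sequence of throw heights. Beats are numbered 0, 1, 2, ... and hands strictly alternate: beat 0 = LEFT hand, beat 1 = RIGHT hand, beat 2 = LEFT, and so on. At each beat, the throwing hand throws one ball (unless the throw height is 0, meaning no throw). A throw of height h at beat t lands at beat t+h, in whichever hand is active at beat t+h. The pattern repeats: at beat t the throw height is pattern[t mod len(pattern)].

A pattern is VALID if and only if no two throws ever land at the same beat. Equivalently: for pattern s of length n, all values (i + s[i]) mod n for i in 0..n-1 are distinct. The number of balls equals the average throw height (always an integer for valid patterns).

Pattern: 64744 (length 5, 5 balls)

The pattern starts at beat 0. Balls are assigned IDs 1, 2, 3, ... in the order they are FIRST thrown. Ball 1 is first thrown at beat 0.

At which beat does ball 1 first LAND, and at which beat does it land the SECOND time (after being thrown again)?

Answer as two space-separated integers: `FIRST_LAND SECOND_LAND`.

Answer: 6 10

Derivation:
Beat 0 (L): throw ball1 h=6 -> lands@6:L; in-air after throw: [b1@6:L]
Beat 1 (R): throw ball2 h=4 -> lands@5:R; in-air after throw: [b2@5:R b1@6:L]
Beat 2 (L): throw ball3 h=7 -> lands@9:R; in-air after throw: [b2@5:R b1@6:L b3@9:R]
Beat 3 (R): throw ball4 h=4 -> lands@7:R; in-air after throw: [b2@5:R b1@6:L b4@7:R b3@9:R]
Beat 4 (L): throw ball5 h=4 -> lands@8:L; in-air after throw: [b2@5:R b1@6:L b4@7:R b5@8:L b3@9:R]
Beat 5 (R): throw ball2 h=6 -> lands@11:R; in-air after throw: [b1@6:L b4@7:R b5@8:L b3@9:R b2@11:R]
Beat 6 (L): throw ball1 h=4 -> lands@10:L; in-air after throw: [b4@7:R b5@8:L b3@9:R b1@10:L b2@11:R]
Beat 7 (R): throw ball4 h=7 -> lands@14:L; in-air after throw: [b5@8:L b3@9:R b1@10:L b2@11:R b4@14:L]
Beat 8 (L): throw ball5 h=4 -> lands@12:L; in-air after throw: [b3@9:R b1@10:L b2@11:R b5@12:L b4@14:L]
Beat 9 (R): throw ball3 h=4 -> lands@13:R; in-air after throw: [b1@10:L b2@11:R b5@12:L b3@13:R b4@14:L]
Beat 10 (L): throw ball1 h=6 -> lands@16:L; in-air after throw: [b2@11:R b5@12:L b3@13:R b4@14:L b1@16:L]
Ball 1: thrown@0 h=6 -> first land @6; rethrown@6 h=4 -> second land @10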